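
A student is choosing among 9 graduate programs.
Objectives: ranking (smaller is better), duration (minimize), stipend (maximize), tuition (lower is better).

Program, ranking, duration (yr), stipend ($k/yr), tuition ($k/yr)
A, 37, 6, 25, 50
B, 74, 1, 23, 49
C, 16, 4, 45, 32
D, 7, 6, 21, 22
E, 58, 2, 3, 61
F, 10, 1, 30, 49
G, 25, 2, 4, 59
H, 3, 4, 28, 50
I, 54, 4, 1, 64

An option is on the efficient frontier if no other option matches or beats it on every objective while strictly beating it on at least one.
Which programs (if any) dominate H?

A: worse on ranking (37 vs 3).
B: worse on ranking (74 vs 3).
C: worse on ranking (16 vs 3).
D: worse on ranking (7 vs 3).
E: worse on ranking (58 vs 3).
F: worse on ranking (10 vs 3).
G: worse on ranking (25 vs 3).
I: worse on ranking (54 vs 3).
No option dominates H.

none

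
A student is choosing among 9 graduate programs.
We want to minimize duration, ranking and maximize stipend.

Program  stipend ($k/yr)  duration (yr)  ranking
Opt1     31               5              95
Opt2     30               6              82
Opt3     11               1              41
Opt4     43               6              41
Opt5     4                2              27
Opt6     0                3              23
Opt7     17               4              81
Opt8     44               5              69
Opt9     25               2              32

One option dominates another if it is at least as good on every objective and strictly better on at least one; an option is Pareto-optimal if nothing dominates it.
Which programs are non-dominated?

Opt3, Opt4, Opt5, Opt6, Opt8, Opt9

Opt1: dominated by Opt8 (stipend 44≥31, duration 5≤5, ranking 69≤95).
Opt2: dominated by Opt4 (stipend 43≥30, duration 6≤6, ranking 41≤82).
Opt3: not dominated (best duration).
Opt4: not dominated.
Opt5: not dominated.
Opt6: not dominated (best ranking).
Opt7: dominated by Opt9 (stipend 25≥17, duration 2≤4, ranking 32≤81).
Opt8: not dominated (best stipend).
Opt9: not dominated.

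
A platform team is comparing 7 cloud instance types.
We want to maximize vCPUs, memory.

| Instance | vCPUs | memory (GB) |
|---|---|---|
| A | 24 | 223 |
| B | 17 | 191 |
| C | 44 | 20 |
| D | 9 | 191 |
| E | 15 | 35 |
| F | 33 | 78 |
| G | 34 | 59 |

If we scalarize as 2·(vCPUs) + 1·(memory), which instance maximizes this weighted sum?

A

A: 2·24 + 1·223 = 271
B: 2·17 + 1·191 = 225
C: 2·44 + 1·20 = 108
D: 2·9 + 1·191 = 209
E: 2·15 + 1·35 = 65
F: 2·33 + 1·78 = 144
G: 2·34 + 1·59 = 127
Highest: A at 271.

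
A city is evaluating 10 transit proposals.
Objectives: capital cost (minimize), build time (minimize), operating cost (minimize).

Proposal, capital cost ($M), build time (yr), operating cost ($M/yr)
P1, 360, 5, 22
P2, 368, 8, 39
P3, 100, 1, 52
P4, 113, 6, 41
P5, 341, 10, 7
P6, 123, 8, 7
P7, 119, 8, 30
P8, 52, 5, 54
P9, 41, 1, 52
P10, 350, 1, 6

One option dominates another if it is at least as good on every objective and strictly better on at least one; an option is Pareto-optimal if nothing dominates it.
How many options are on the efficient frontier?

5

P1: dominated by P10 (capital cost 350≤360, build time 1≤5, operating cost 6≤22).
P2: dominated by P1 (capital cost 360≤368, build time 5≤8, operating cost 22≤39).
P3: dominated by P9 (capital cost 41≤100, build time 1≤1, operating cost 52≤52).
P4: not dominated.
P5: dominated by P6 (capital cost 123≤341, build time 8≤10, operating cost 7≤7).
P6: not dominated.
P7: not dominated.
P8: dominated by P9 (capital cost 41≤52, build time 1≤5, operating cost 52≤54).
P9: not dominated (best capital cost).
P10: not dominated (best operating cost).
Pareto-optimal: P4, P6, P7, P9, P10 → 5.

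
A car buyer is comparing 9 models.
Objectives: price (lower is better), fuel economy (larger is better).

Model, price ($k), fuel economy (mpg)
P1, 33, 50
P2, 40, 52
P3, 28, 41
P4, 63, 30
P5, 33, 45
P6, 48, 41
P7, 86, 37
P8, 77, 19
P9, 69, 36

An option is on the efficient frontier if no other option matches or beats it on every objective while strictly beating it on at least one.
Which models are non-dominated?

P1, P2, P3

P1: not dominated.
P2: not dominated (best fuel economy).
P3: not dominated (best price).
P4: dominated by P1 (price 33≤63, fuel economy 50≥30).
P5: dominated by P1 (price 33≤33, fuel economy 50≥45).
P6: dominated by P1 (price 33≤48, fuel economy 50≥41).
P7: dominated by P1 (price 33≤86, fuel economy 50≥37).
P8: dominated by P1 (price 33≤77, fuel economy 50≥19).
P9: dominated by P1 (price 33≤69, fuel economy 50≥36).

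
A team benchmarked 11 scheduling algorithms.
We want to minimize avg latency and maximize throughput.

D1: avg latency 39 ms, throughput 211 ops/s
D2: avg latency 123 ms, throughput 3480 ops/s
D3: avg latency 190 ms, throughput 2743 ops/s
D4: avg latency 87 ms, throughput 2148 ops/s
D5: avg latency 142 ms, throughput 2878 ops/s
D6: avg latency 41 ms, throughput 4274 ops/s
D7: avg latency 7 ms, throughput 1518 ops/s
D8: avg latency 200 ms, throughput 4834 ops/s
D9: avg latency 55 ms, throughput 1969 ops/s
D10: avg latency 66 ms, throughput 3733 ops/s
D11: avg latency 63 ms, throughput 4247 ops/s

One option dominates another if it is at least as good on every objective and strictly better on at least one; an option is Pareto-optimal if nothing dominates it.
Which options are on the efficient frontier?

D6, D7, D8

D1: dominated by D7 (avg latency 7≤39, throughput 1518≥211).
D2: dominated by D6 (avg latency 41≤123, throughput 4274≥3480).
D3: dominated by D2 (avg latency 123≤190, throughput 3480≥2743).
D4: dominated by D6 (avg latency 41≤87, throughput 4274≥2148).
D5: dominated by D2 (avg latency 123≤142, throughput 3480≥2878).
D6: not dominated.
D7: not dominated (best avg latency).
D8: not dominated (best throughput).
D9: dominated by D6 (avg latency 41≤55, throughput 4274≥1969).
D10: dominated by D6 (avg latency 41≤66, throughput 4274≥3733).
D11: dominated by D6 (avg latency 41≤63, throughput 4274≥4247).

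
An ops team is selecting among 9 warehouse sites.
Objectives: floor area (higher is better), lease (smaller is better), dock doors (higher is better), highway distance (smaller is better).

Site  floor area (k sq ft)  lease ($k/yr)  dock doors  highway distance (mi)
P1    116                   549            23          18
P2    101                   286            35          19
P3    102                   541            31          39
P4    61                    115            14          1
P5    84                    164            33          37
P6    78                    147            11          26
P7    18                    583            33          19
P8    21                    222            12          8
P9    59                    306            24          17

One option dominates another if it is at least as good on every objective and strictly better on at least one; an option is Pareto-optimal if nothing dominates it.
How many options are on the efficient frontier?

P1: not dominated (best floor area).
P2: not dominated (best dock doors).
P3: not dominated.
P4: not dominated (best lease).
P5: not dominated.
P6: not dominated.
P7: dominated by P2 (floor area 101≥18, lease 286≤583, dock doors 35≥33, highway distance 19≤19).
P8: dominated by P4 (floor area 61≥21, lease 115≤222, dock doors 14≥12, highway distance 1≤8).
P9: not dominated.
Pareto-optimal: P1, P2, P3, P4, P5, P6, P9 → 7.

7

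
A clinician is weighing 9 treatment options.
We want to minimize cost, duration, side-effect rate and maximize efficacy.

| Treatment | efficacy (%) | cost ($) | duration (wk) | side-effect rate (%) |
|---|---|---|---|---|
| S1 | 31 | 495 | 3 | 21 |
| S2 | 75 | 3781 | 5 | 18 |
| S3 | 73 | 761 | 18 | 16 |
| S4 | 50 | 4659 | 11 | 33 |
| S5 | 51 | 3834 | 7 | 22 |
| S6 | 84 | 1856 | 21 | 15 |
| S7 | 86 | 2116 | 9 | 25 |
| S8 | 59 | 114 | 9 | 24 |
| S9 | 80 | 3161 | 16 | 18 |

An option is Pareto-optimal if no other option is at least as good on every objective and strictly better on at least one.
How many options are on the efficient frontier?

7

S1: not dominated (best duration).
S2: not dominated.
S3: not dominated.
S4: dominated by S2 (efficacy 75≥50, cost 3781≤4659, duration 5≤11, side-effect rate 18≤33).
S5: dominated by S2 (efficacy 75≥51, cost 3781≤3834, duration 5≤7, side-effect rate 18≤22).
S6: not dominated (best side-effect rate).
S7: not dominated (best efficacy).
S8: not dominated (best cost).
S9: not dominated.
Pareto-optimal: S1, S2, S3, S6, S7, S8, S9 → 7.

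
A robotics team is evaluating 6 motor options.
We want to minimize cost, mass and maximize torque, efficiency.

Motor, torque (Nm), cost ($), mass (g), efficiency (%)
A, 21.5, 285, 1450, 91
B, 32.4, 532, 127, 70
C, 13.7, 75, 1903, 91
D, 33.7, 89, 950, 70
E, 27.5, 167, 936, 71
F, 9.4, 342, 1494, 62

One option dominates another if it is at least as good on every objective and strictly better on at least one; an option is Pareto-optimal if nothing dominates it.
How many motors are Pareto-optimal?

5

A: not dominated.
B: not dominated (best mass).
C: not dominated (best cost).
D: not dominated (best torque).
E: not dominated.
F: dominated by A (torque 21.5≥9.4, cost 285≤342, mass 1450≤1494, efficiency 91≥62).
Pareto-optimal: A, B, C, D, E → 5.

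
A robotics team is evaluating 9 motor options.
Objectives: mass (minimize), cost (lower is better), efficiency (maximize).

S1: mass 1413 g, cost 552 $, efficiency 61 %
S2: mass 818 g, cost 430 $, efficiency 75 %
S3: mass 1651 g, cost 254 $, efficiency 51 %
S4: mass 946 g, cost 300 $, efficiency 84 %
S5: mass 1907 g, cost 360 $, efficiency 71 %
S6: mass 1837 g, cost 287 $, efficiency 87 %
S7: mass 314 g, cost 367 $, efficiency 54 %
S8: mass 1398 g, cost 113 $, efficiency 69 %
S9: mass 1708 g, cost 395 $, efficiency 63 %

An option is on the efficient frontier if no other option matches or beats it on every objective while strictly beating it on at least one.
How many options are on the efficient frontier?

S1: dominated by S2 (mass 818≤1413, cost 430≤552, efficiency 75≥61).
S2: not dominated.
S3: dominated by S8 (mass 1398≤1651, cost 113≤254, efficiency 69≥51).
S4: not dominated.
S5: dominated by S4 (mass 946≤1907, cost 300≤360, efficiency 84≥71).
S6: not dominated (best efficiency).
S7: not dominated (best mass).
S8: not dominated (best cost).
S9: dominated by S4 (mass 946≤1708, cost 300≤395, efficiency 84≥63).
Pareto-optimal: S2, S4, S6, S7, S8 → 5.

5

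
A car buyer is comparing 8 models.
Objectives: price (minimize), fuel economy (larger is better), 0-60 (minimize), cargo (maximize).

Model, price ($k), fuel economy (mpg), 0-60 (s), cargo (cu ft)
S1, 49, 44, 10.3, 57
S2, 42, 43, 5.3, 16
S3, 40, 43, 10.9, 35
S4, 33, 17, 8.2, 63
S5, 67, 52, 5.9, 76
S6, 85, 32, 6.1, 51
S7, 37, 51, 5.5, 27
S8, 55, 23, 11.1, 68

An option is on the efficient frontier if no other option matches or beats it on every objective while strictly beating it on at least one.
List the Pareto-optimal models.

S1, S2, S3, S4, S5, S7, S8

S1: not dominated.
S2: not dominated (best 0-60).
S3: not dominated.
S4: not dominated (best price).
S5: not dominated (best fuel economy).
S6: dominated by S5 (price 67≤85, fuel economy 52≥32, 0-60 5.9≤6.1, cargo 76≥51).
S7: not dominated.
S8: not dominated.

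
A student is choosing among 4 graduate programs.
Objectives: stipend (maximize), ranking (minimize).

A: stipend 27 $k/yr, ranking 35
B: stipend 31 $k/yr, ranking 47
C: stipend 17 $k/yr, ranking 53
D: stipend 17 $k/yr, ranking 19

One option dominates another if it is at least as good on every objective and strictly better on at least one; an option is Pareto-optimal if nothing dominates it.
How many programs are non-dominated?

A: not dominated.
B: not dominated (best stipend).
C: dominated by A (stipend 27≥17, ranking 35≤53).
D: not dominated (best ranking).
Pareto-optimal: A, B, D → 3.

3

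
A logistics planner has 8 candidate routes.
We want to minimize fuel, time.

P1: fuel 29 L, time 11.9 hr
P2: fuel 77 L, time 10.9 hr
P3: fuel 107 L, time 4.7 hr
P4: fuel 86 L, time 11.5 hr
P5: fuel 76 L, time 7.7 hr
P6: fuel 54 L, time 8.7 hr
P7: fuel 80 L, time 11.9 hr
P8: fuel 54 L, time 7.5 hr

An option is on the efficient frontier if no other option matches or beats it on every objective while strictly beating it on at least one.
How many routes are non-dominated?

3

P1: not dominated (best fuel).
P2: dominated by P5 (fuel 76≤77, time 7.7≤10.9).
P3: not dominated (best time).
P4: dominated by P2 (fuel 77≤86, time 10.9≤11.5).
P5: dominated by P8 (fuel 54≤76, time 7.5≤7.7).
P6: dominated by P8 (fuel 54≤54, time 7.5≤8.7).
P7: dominated by P1 (fuel 29≤80, time 11.9≤11.9).
P8: not dominated.
Pareto-optimal: P1, P3, P8 → 3.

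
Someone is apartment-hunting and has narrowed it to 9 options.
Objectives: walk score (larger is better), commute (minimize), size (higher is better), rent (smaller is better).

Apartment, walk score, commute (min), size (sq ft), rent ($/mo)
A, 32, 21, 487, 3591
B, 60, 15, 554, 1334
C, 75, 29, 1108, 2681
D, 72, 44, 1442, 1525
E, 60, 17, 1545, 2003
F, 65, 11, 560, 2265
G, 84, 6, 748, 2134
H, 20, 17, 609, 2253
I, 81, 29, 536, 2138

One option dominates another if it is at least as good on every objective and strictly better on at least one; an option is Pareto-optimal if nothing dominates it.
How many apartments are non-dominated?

A: dominated by B (walk score 60≥32, commute 15≤21, size 554≥487, rent 1334≤3591).
B: not dominated (best rent).
C: not dominated.
D: not dominated.
E: not dominated (best size).
F: dominated by G (walk score 84≥65, commute 6≤11, size 748≥560, rent 2134≤2265).
G: not dominated (best walk score).
H: dominated by E (walk score 60≥20, commute 17≤17, size 1545≥609, rent 2003≤2253).
I: dominated by G (walk score 84≥81, commute 6≤29, size 748≥536, rent 2134≤2138).
Pareto-optimal: B, C, D, E, G → 5.

5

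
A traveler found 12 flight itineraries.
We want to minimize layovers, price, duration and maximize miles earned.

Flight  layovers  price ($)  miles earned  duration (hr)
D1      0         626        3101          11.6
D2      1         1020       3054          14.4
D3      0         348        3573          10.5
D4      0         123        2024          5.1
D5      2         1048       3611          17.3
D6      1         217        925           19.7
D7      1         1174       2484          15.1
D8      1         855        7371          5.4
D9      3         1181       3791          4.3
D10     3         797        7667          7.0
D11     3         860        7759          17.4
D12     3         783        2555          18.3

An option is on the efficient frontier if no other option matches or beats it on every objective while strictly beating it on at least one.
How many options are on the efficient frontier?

6

D1: dominated by D3 (layovers 0≤0, price 348≤626, miles earned 3573≥3101, duration 10.5≤11.6).
D2: dominated by D1 (layovers 0≤1, price 626≤1020, miles earned 3101≥3054, duration 11.6≤14.4).
D3: not dominated.
D4: not dominated (best price).
D5: dominated by D8 (layovers 1≤2, price 855≤1048, miles earned 7371≥3611, duration 5.4≤17.3).
D6: dominated by D4 (layovers 0≤1, price 123≤217, miles earned 2024≥925, duration 5.1≤19.7).
D7: dominated by D1 (layovers 0≤1, price 626≤1174, miles earned 3101≥2484, duration 11.6≤15.1).
D8: not dominated.
D9: not dominated (best duration).
D10: not dominated.
D11: not dominated (best miles earned).
D12: dominated by D1 (layovers 0≤3, price 626≤783, miles earned 3101≥2555, duration 11.6≤18.3).
Pareto-optimal: D3, D4, D8, D9, D10, D11 → 6.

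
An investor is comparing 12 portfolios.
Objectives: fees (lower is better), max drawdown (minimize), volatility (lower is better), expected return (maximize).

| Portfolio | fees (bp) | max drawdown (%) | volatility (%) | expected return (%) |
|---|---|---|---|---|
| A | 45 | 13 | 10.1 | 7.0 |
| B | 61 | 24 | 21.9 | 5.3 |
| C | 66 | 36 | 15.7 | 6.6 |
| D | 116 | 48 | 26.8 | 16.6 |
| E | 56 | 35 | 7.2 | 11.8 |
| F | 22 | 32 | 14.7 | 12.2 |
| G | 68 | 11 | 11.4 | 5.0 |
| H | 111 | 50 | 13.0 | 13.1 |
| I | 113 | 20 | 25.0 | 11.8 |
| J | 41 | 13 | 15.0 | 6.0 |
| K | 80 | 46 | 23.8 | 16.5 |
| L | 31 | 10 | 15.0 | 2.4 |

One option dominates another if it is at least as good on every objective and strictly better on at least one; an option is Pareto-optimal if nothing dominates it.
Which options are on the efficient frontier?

A: not dominated.
B: dominated by A (fees 45≤61, max drawdown 13≤24, volatility 10.1≤21.9, expected return 7.0≥5.3).
C: dominated by A (fees 45≤66, max drawdown 13≤36, volatility 10.1≤15.7, expected return 7.0≥6.6).
D: not dominated (best expected return).
E: not dominated (best volatility).
F: not dominated (best fees).
G: not dominated.
H: not dominated.
I: not dominated.
J: not dominated.
K: not dominated.
L: not dominated (best max drawdown).

A, D, E, F, G, H, I, J, K, L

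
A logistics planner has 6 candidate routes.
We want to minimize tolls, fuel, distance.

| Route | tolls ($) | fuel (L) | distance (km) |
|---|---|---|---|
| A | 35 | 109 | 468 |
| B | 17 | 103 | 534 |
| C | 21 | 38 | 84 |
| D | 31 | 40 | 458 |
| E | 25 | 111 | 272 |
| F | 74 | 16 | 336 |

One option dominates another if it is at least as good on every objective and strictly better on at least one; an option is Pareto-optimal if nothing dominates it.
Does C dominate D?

Yes

C vs D: tolls 21≤31, fuel 38≤40, distance 84≤458 — C is at least as good on every objective with at least one strict improvement.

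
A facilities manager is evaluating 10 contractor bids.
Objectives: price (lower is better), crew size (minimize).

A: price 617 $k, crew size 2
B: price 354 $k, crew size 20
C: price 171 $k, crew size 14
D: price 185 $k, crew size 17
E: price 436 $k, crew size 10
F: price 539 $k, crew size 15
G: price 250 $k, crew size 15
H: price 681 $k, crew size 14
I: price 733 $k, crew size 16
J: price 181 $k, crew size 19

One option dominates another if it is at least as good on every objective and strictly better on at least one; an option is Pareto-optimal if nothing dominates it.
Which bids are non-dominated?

A, C, E

A: not dominated (best crew size).
B: dominated by C (price 171≤354, crew size 14≤20).
C: not dominated (best price).
D: dominated by C (price 171≤185, crew size 14≤17).
E: not dominated.
F: dominated by C (price 171≤539, crew size 14≤15).
G: dominated by C (price 171≤250, crew size 14≤15).
H: dominated by A (price 617≤681, crew size 2≤14).
I: dominated by A (price 617≤733, crew size 2≤16).
J: dominated by C (price 171≤181, crew size 14≤19).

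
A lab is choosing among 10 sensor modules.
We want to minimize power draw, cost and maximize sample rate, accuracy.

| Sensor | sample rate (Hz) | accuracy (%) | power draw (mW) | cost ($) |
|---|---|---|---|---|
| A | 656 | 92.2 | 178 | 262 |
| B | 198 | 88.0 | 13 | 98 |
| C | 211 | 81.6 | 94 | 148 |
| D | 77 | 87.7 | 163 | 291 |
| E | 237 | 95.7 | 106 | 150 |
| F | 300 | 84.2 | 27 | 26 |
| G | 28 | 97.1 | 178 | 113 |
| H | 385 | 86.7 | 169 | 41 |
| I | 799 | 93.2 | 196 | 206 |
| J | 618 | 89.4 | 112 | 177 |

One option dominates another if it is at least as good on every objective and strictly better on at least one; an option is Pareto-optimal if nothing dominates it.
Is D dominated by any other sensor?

Yes

B vs D: sample rate 198≥77, accuracy 88.0≥87.7, power draw 13≤163, cost 98≤291 — B is at least as good on every objective and strictly better on at least one, so B dominates D.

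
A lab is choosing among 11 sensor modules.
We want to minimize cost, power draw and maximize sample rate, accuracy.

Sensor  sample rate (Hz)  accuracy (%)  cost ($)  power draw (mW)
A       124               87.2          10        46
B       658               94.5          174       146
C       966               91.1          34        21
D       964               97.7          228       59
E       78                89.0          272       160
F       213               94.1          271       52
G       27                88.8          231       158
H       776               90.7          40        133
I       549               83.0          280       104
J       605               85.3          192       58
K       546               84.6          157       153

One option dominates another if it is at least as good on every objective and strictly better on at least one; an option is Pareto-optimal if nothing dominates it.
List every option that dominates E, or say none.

B: sample rate 658≥78, accuracy 94.5≥89.0, cost 174≤272, power draw 146≤160 — dominates E.
C: sample rate 966≥78, accuracy 91.1≥89.0, cost 34≤272, power draw 21≤160 — dominates E.
D: sample rate 964≥78, accuracy 97.7≥89.0, cost 228≤272, power draw 59≤160 — dominates E.
F: sample rate 213≥78, accuracy 94.1≥89.0, cost 271≤272, power draw 52≤160 — dominates E.
H: sample rate 776≥78, accuracy 90.7≥89.0, cost 40≤272, power draw 133≤160 — dominates E.
Others (A, G, I, J, K) are each worse than E on at least one objective.

B, C, D, F, H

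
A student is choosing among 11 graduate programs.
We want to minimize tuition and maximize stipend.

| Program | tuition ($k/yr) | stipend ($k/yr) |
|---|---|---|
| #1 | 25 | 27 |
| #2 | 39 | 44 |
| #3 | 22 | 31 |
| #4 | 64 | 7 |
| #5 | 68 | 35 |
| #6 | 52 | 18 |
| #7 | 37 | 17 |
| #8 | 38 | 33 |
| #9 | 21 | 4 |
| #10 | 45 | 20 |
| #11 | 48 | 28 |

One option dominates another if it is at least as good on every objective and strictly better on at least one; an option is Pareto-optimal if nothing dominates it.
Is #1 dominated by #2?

No

#2 vs #1: #2 is worse on tuition (39 vs 25), so it does not dominate #1.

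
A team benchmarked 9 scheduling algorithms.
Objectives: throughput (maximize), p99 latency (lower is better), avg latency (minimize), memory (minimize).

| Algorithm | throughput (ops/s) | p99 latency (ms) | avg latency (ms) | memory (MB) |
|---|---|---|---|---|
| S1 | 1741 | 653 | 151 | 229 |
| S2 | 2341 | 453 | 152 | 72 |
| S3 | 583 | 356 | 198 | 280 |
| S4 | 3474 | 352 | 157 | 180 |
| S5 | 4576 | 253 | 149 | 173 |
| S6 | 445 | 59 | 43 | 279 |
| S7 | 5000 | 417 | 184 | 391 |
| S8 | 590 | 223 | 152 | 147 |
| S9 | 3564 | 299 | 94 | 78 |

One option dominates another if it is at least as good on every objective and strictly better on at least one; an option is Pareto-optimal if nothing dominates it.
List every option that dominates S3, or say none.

S4, S5, S8, S9

S4: throughput 3474≥583, p99 latency 352≤356, avg latency 157≤198, memory 180≤280 — dominates S3.
S5: throughput 4576≥583, p99 latency 253≤356, avg latency 149≤198, memory 173≤280 — dominates S3.
S8: throughput 590≥583, p99 latency 223≤356, avg latency 152≤198, memory 147≤280 — dominates S3.
S9: throughput 3564≥583, p99 latency 299≤356, avg latency 94≤198, memory 78≤280 — dominates S3.
Others (S1, S2, S6, S7) are each worse than S3 on at least one objective.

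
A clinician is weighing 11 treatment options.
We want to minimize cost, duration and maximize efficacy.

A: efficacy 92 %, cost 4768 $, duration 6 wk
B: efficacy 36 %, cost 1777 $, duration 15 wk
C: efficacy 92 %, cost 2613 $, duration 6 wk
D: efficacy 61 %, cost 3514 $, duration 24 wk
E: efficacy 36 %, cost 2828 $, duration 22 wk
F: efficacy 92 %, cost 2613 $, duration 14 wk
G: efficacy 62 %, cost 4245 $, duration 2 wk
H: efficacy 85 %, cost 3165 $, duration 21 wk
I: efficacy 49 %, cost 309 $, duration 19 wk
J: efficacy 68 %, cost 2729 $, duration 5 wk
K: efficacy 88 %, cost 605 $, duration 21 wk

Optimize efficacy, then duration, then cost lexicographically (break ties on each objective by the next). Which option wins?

C

First maximize efficacy: best is 92, kept {A, C, F}.
Then minimize duration: best is 6, kept {A, C}.
Then minimize cost: best is 2613, kept {C}.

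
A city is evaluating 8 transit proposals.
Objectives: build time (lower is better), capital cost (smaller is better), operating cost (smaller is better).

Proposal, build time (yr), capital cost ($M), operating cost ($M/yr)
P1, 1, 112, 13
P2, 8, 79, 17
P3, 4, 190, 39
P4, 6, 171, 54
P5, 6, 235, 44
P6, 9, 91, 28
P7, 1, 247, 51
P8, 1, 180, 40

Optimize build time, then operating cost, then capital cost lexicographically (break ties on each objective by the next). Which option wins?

P1

First minimize build time: best is 1, kept {P1, P7, P8}.
Then minimize operating cost: best is 13, kept {P1}.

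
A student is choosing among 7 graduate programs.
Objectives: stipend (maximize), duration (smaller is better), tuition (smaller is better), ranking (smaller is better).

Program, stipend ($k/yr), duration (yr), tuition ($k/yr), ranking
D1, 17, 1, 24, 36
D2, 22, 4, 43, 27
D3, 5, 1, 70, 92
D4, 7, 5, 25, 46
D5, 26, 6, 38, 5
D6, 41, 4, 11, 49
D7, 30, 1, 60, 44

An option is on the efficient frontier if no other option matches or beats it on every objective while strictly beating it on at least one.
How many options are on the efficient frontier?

5

D1: not dominated.
D2: not dominated.
D3: dominated by D1 (stipend 17≥5, duration 1≤1, tuition 24≤70, ranking 36≤92).
D4: dominated by D1 (stipend 17≥7, duration 1≤5, tuition 24≤25, ranking 36≤46).
D5: not dominated (best ranking).
D6: not dominated (best stipend).
D7: not dominated.
Pareto-optimal: D1, D2, D5, D6, D7 → 5.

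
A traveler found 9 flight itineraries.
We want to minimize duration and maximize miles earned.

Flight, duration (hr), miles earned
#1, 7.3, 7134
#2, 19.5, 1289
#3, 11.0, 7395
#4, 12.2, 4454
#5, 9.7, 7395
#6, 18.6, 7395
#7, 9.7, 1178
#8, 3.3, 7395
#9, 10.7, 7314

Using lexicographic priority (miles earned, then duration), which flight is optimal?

First maximize miles earned: best is 7395, kept {#3, #5, #6, #8}.
Then minimize duration: best is 3.3, kept {#8}.

#8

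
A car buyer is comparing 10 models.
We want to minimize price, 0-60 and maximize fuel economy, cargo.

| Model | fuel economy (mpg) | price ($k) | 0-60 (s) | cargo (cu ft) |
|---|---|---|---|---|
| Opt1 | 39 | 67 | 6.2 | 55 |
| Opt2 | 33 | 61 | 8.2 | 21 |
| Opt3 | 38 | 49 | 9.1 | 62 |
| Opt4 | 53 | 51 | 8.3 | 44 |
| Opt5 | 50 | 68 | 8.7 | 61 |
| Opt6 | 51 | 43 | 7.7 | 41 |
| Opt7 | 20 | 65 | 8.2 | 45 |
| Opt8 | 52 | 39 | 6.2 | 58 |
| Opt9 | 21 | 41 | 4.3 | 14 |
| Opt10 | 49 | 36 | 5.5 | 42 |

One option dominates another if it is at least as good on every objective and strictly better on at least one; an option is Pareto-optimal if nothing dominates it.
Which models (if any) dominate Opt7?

Opt8: fuel economy 52≥20, price 39≤65, 0-60 6.2≤8.2, cargo 58≥45 — dominates Opt7.
Others (Opt1, Opt2, Opt3, Opt4, Opt5, Opt6, Opt9, Opt10) are each worse than Opt7 on at least one objective.

Opt8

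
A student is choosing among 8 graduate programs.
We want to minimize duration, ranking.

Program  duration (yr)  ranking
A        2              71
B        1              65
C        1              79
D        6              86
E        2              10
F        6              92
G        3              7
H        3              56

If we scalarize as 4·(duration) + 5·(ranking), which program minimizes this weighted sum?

A: 4·2 + 5·71 = 363
B: 4·1 + 5·65 = 329
C: 4·1 + 5·79 = 399
D: 4·6 + 5·86 = 454
E: 4·2 + 5·10 = 58
F: 4·6 + 5·92 = 484
G: 4·3 + 5·7 = 47
H: 4·3 + 5·56 = 292
Lowest: G at 47.

G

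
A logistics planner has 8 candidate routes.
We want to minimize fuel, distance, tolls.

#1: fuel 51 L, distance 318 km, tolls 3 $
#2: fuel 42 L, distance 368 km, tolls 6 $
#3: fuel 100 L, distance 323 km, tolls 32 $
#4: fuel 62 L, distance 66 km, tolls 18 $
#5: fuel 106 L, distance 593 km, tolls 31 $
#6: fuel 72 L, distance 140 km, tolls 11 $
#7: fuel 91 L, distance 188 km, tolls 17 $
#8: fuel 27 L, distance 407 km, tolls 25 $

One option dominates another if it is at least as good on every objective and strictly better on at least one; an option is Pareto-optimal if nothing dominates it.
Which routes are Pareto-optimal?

#1, #2, #4, #6, #8

#1: not dominated (best tolls).
#2: not dominated.
#3: dominated by #1 (fuel 51≤100, distance 318≤323, tolls 3≤32).
#4: not dominated (best distance).
#5: dominated by #1 (fuel 51≤106, distance 318≤593, tolls 3≤31).
#6: not dominated.
#7: dominated by #6 (fuel 72≤91, distance 140≤188, tolls 11≤17).
#8: not dominated (best fuel).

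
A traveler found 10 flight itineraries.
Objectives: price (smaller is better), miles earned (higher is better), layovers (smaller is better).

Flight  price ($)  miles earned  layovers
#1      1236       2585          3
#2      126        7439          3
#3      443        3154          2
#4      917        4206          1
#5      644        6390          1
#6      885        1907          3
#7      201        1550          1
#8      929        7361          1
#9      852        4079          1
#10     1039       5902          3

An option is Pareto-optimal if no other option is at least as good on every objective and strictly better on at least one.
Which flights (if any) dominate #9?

#5: price 644≤852, miles earned 6390≥4079, layovers 1≤1 — dominates #9.
Others (#1, #2, #3, #4, #6, #7, #8, #10) are each worse than #9 on at least one objective.

#5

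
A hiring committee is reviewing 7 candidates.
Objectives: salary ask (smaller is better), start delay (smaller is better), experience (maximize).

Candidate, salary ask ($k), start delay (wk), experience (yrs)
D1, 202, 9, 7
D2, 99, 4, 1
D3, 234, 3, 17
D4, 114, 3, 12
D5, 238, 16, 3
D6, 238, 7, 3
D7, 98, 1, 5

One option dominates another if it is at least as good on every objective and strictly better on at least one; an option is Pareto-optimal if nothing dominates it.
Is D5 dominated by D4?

Yes

D4 vs D5: salary ask 114≤238, start delay 3≤16, experience 12≥3 — D4 is at least as good on every objective with at least one strict improvement.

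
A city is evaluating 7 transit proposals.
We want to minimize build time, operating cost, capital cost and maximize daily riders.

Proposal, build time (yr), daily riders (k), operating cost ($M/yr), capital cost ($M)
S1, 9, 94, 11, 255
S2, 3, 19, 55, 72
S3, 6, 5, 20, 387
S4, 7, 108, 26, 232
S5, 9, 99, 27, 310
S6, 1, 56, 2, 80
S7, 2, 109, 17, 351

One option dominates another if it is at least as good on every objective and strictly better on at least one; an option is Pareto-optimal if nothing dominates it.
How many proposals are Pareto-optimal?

S1: not dominated.
S2: not dominated (best capital cost).
S3: dominated by S6 (build time 1≤6, daily riders 56≥5, operating cost 2≤20, capital cost 80≤387).
S4: not dominated.
S5: dominated by S4 (build time 7≤9, daily riders 108≥99, operating cost 26≤27, capital cost 232≤310).
S6: not dominated (best build time).
S7: not dominated (best daily riders).
Pareto-optimal: S1, S2, S4, S6, S7 → 5.

5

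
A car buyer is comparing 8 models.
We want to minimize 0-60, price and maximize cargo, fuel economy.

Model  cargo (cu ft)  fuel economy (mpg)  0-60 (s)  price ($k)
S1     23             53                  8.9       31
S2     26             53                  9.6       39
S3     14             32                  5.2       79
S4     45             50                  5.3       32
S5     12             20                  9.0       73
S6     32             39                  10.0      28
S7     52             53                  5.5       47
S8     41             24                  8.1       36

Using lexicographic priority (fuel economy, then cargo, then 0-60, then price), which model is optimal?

First maximize fuel economy: best is 53, kept {S1, S2, S7}.
Then maximize cargo: best is 52, kept {S7}.

S7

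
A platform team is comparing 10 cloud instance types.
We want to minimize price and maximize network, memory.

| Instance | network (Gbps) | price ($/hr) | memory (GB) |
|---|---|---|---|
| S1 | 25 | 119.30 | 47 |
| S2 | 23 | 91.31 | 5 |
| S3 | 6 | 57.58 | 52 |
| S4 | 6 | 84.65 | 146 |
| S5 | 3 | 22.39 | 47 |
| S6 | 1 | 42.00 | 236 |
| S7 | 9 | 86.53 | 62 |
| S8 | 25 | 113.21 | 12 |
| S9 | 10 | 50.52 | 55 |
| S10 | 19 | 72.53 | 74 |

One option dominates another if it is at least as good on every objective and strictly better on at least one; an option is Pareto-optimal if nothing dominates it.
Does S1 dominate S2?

S1 vs S2: S1 is worse on price (119.30 vs 91.31), so it does not dominate S2.

No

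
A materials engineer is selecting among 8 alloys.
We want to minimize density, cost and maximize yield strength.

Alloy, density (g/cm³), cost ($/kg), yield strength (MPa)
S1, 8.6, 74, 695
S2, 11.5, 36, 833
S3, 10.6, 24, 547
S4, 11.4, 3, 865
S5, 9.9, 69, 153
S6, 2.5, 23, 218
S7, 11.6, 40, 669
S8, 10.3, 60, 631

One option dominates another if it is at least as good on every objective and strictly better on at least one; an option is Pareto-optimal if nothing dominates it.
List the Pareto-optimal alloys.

S1: not dominated.
S2: dominated by S4 (density 11.4≤11.5, cost 3≤36, yield strength 865≥833).
S3: not dominated.
S4: not dominated (best cost).
S5: dominated by S6 (density 2.5≤9.9, cost 23≤69, yield strength 218≥153).
S6: not dominated (best density).
S7: dominated by S2 (density 11.5≤11.6, cost 36≤40, yield strength 833≥669).
S8: not dominated.

S1, S3, S4, S6, S8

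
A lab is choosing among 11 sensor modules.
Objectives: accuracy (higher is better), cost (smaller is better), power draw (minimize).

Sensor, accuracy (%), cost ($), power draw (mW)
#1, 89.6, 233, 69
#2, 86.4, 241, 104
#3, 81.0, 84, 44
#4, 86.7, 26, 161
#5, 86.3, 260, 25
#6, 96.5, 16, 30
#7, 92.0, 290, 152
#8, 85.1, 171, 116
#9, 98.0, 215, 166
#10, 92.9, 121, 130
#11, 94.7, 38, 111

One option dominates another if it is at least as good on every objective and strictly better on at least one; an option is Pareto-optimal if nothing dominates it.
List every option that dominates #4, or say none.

#6: accuracy 96.5≥86.7, cost 16≤26, power draw 30≤161 — dominates #4.
Others (#1, #2, #3, #5, #7, #8, #9, #10, #11) are each worse than #4 on at least one objective.

#6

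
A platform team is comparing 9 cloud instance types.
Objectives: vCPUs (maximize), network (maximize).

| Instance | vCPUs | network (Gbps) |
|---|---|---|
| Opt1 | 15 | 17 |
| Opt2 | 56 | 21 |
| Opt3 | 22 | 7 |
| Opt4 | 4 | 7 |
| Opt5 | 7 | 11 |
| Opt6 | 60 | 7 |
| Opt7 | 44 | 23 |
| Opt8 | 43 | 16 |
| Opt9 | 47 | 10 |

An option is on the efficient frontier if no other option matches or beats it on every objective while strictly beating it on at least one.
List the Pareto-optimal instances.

Opt1: dominated by Opt2 (vCPUs 56≥15, network 21≥17).
Opt2: not dominated.
Opt3: dominated by Opt2 (vCPUs 56≥22, network 21≥7).
Opt4: dominated by Opt1 (vCPUs 15≥4, network 17≥7).
Opt5: dominated by Opt1 (vCPUs 15≥7, network 17≥11).
Opt6: not dominated (best vCPUs).
Opt7: not dominated (best network).
Opt8: dominated by Opt2 (vCPUs 56≥43, network 21≥16).
Opt9: dominated by Opt2 (vCPUs 56≥47, network 21≥10).

Opt2, Opt6, Opt7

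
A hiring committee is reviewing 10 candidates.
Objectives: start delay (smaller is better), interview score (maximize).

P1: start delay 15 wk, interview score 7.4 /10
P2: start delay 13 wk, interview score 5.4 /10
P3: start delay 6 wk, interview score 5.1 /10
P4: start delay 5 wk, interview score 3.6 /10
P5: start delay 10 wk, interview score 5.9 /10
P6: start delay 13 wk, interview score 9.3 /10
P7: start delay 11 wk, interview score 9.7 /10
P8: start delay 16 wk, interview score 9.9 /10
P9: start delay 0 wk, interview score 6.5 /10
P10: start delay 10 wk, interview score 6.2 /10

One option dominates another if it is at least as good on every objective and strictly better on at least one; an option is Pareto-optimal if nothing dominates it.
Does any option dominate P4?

Yes

P9 vs P4: start delay 0≤5, interview score 6.5≥3.6 — P9 is at least as good on every objective and strictly better on at least one, so P9 dominates P4.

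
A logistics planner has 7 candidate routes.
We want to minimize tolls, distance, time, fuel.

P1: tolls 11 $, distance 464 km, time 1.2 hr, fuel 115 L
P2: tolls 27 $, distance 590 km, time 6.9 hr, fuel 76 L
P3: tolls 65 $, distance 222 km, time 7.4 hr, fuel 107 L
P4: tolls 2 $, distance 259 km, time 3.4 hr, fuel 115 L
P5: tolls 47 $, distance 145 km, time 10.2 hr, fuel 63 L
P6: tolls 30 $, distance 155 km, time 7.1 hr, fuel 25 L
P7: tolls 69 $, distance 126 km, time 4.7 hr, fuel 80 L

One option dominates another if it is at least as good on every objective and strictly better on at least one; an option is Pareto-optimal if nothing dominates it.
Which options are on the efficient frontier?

P1: not dominated (best time).
P2: not dominated.
P3: dominated by P6 (tolls 30≤65, distance 155≤222, time 7.1≤7.4, fuel 25≤107).
P4: not dominated (best tolls).
P5: not dominated.
P6: not dominated (best fuel).
P7: not dominated (best distance).

P1, P2, P4, P5, P6, P7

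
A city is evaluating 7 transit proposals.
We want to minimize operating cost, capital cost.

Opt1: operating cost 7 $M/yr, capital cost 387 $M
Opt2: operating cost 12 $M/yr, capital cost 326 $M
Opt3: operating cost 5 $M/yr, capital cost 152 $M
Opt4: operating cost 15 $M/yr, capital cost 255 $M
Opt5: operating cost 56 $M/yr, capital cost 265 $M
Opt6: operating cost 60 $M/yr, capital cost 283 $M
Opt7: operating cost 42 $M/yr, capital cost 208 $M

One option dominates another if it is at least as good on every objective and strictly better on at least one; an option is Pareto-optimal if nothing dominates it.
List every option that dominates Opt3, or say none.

Opt1: worse on operating cost (7 vs 5).
Opt2: worse on operating cost (12 vs 5).
Opt4: worse on operating cost (15 vs 5).
Opt5: worse on operating cost (56 vs 5).
Opt6: worse on operating cost (60 vs 5).
Opt7: worse on operating cost (42 vs 5).
No option dominates Opt3.

none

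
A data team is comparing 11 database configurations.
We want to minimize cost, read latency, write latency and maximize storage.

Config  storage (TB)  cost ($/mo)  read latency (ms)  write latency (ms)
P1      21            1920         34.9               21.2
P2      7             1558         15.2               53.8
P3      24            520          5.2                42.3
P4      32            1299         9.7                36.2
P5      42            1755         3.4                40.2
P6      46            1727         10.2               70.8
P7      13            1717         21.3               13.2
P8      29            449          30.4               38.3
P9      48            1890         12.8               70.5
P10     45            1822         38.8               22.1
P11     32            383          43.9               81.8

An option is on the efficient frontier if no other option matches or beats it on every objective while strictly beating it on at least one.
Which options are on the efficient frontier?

P1: not dominated.
P2: dominated by P3 (storage 24≥7, cost 520≤1558, read latency 5.2≤15.2, write latency 42.3≤53.8).
P3: not dominated.
P4: not dominated.
P5: not dominated (best read latency).
P6: not dominated.
P7: not dominated (best write latency).
P8: not dominated.
P9: not dominated (best storage).
P10: not dominated.
P11: not dominated (best cost).

P1, P3, P4, P5, P6, P7, P8, P9, P10, P11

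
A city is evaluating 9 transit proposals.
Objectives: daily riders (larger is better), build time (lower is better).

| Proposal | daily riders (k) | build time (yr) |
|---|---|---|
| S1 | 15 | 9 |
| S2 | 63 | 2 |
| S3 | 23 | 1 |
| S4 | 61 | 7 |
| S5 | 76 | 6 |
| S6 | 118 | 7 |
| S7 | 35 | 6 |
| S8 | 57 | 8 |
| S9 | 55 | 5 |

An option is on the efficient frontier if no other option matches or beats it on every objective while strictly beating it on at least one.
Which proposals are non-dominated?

S1: dominated by S2 (daily riders 63≥15, build time 2≤9).
S2: not dominated.
S3: not dominated (best build time).
S4: dominated by S2 (daily riders 63≥61, build time 2≤7).
S5: not dominated.
S6: not dominated (best daily riders).
S7: dominated by S2 (daily riders 63≥35, build time 2≤6).
S8: dominated by S2 (daily riders 63≥57, build time 2≤8).
S9: dominated by S2 (daily riders 63≥55, build time 2≤5).

S2, S3, S5, S6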